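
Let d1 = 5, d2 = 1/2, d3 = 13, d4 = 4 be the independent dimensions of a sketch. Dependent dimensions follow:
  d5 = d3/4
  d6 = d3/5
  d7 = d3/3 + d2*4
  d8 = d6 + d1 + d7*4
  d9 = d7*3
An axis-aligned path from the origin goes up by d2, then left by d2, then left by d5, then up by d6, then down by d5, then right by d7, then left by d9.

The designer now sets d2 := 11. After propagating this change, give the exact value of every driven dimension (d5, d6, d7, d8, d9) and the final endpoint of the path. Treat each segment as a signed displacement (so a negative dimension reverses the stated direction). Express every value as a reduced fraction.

d5 = 13/4
d6 = 13/5
d7 = 145/3
d8 = 3014/15
d9 = 145
endpoint = (-1331/12, 207/20)

Apply edit: d2 := 11
  d5 = d3/4 = 13/4
  d6 = d3/5 = 13/5
  d7 = d3/3 + d2*4 = 145/3
  d8 = d6 + d1 + d7*4 = 3014/15
  d9 = d7*3 = 145
Walk from origin (0, 0):
  seg 1: up by d2 = 11 → (0, 11)
  seg 2: left by d2 = 11 → (-11, 11)
  seg 3: left by d5 = 13/4 → (-57/4, 11)
  seg 4: up by d6 = 13/5 → (-57/4, 68/5)
  seg 5: down by d5 = 13/4 → (-57/4, 207/20)
  seg 6: right by d7 = 145/3 → (409/12, 207/20)
  seg 7: left by d9 = 145 → (-1331/12, 207/20)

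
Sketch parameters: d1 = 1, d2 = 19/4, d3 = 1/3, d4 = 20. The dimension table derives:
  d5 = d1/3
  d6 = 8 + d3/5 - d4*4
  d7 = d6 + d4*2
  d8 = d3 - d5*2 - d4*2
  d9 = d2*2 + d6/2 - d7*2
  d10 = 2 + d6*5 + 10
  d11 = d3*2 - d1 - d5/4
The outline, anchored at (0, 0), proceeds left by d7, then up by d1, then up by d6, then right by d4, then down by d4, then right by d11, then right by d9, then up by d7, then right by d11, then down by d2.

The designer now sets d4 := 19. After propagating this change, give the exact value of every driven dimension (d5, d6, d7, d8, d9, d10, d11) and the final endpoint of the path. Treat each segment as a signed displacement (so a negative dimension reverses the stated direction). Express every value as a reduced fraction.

d5 = 1/3
d6 = -1019/15
d7 = -449/15
d8 = -115/3
d9 = 177/5
d10 = -983/3
d11 = -5/12
endpoint = (167/2, -7237/60)

Apply edit: d4 := 19
  d5 = d1/3 = 1/3
  d6 = 8 + d3/5 - d4*4 = -1019/15
  d7 = d6 + d4*2 = -449/15
  d8 = d3 - d5*2 - d4*2 = -115/3
  d9 = d2*2 + d6/2 - d7*2 = 177/5
  d10 = 2 + d6*5 + 10 = -983/3
  d11 = d3*2 - d1 - d5/4 = -5/12
Walk from origin (0, 0):
  seg 1: left by d7 = -449/15 → (449/15, 0)
  seg 2: up by d1 = 1 → (449/15, 1)
  seg 3: up by d6 = -1019/15 → (449/15, -1004/15)
  seg 4: right by d4 = 19 → (734/15, -1004/15)
  seg 5: down by d4 = 19 → (734/15, -1289/15)
  seg 6: right by d11 = -5/12 → (2911/60, -1289/15)
  seg 7: right by d9 = 177/5 → (1007/12, -1289/15)
  seg 8: up by d7 = -449/15 → (1007/12, -1738/15)
  seg 9: right by d11 = -5/12 → (167/2, -1738/15)
  seg 10: down by d2 = 19/4 → (167/2, -7237/60)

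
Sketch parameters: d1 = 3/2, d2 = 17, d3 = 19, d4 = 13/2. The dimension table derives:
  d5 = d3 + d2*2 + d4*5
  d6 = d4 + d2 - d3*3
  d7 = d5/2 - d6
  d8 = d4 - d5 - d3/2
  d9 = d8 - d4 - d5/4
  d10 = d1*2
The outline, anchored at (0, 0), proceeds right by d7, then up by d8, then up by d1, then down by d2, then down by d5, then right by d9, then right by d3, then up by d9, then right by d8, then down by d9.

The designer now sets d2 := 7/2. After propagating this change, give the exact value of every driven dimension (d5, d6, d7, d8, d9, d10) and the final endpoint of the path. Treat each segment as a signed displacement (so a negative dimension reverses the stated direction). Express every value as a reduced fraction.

d5 = 117/2
d6 = -47
d7 = 305/4
d8 = -123/2
d9 = -661/8
d10 = 3
endpoint = (-391/8, -122)

Apply edit: d2 := 7/2
  d5 = d3 + d2*2 + d4*5 = 117/2
  d6 = d4 + d2 - d3*3 = -47
  d7 = d5/2 - d6 = 305/4
  d8 = d4 - d5 - d3/2 = -123/2
  d9 = d8 - d4 - d5/4 = -661/8
  d10 = d1*2 = 3
Walk from origin (0, 0):
  seg 1: right by d7 = 305/4 → (305/4, 0)
  seg 2: up by d8 = -123/2 → (305/4, -123/2)
  seg 3: up by d1 = 3/2 → (305/4, -60)
  seg 4: down by d2 = 7/2 → (305/4, -127/2)
  seg 5: down by d5 = 117/2 → (305/4, -122)
  seg 6: right by d9 = -661/8 → (-51/8, -122)
  seg 7: right by d3 = 19 → (101/8, -122)
  seg 8: up by d9 = -661/8 → (101/8, -1637/8)
  seg 9: right by d8 = -123/2 → (-391/8, -1637/8)
  seg 10: down by d9 = -661/8 → (-391/8, -122)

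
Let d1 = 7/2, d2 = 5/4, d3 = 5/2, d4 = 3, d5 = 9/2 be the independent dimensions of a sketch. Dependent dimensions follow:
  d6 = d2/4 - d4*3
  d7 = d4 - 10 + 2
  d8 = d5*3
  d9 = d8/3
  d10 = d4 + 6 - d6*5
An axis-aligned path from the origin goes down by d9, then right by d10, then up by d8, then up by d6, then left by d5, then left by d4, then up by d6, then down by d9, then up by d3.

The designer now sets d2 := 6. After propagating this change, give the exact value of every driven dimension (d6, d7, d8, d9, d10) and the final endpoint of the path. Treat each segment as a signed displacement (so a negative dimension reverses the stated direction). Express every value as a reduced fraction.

d6 = -15/2
d7 = -5
d8 = 27/2
d9 = 9/2
d10 = 93/2
endpoint = (39, -8)

Apply edit: d2 := 6
  d6 = d2/4 - d4*3 = -15/2
  d7 = d4 - 10 + 2 = -5
  d8 = d5*3 = 27/2
  d9 = d8/3 = 9/2
  d10 = d4 + 6 - d6*5 = 93/2
Walk from origin (0, 0):
  seg 1: down by d9 = 9/2 → (0, -9/2)
  seg 2: right by d10 = 93/2 → (93/2, -9/2)
  seg 3: up by d8 = 27/2 → (93/2, 9)
  seg 4: up by d6 = -15/2 → (93/2, 3/2)
  seg 5: left by d5 = 9/2 → (42, 3/2)
  seg 6: left by d4 = 3 → (39, 3/2)
  seg 7: up by d6 = -15/2 → (39, -6)
  seg 8: down by d9 = 9/2 → (39, -21/2)
  seg 9: up by d3 = 5/2 → (39, -8)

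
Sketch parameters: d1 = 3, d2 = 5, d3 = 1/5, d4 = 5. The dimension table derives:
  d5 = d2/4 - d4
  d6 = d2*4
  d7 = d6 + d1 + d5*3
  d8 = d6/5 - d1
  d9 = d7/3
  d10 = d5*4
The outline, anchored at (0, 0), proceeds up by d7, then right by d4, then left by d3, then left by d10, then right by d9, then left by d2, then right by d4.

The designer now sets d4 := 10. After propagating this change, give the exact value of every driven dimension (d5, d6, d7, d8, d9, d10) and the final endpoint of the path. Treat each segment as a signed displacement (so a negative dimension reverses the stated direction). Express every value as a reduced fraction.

d5 = -35/4
d6 = 20
d7 = -13/4
d8 = 1
d9 = -13/12
d10 = -35
endpoint = (2923/60, -13/4)

Apply edit: d4 := 10
  d5 = d2/4 - d4 = -35/4
  d6 = d2*4 = 20
  d7 = d6 + d1 + d5*3 = -13/4
  d8 = d6/5 - d1 = 1
  d9 = d7/3 = -13/12
  d10 = d5*4 = -35
Walk from origin (0, 0):
  seg 1: up by d7 = -13/4 → (0, -13/4)
  seg 2: right by d4 = 10 → (10, -13/4)
  seg 3: left by d3 = 1/5 → (49/5, -13/4)
  seg 4: left by d10 = -35 → (224/5, -13/4)
  seg 5: right by d9 = -13/12 → (2623/60, -13/4)
  seg 6: left by d2 = 5 → (2323/60, -13/4)
  seg 7: right by d4 = 10 → (2923/60, -13/4)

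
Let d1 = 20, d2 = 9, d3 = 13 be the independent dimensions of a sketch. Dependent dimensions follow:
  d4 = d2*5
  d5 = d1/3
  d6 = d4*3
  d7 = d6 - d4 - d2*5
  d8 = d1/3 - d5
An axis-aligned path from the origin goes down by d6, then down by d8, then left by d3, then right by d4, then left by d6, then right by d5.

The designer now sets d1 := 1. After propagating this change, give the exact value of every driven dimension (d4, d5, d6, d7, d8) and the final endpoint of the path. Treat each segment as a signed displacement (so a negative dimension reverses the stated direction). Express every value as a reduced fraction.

d4 = 45
d5 = 1/3
d6 = 135
d7 = 45
d8 = 0
endpoint = (-308/3, -135)

Apply edit: d1 := 1
  d4 = d2*5 = 45
  d5 = d1/3 = 1/3
  d6 = d4*3 = 135
  d7 = d6 - d4 - d2*5 = 45
  d8 = d1/3 - d5 = 0
Walk from origin (0, 0):
  seg 1: down by d6 = 135 → (0, -135)
  seg 2: down by d8 = 0 → (0, -135)
  seg 3: left by d3 = 13 → (-13, -135)
  seg 4: right by d4 = 45 → (32, -135)
  seg 5: left by d6 = 135 → (-103, -135)
  seg 6: right by d5 = 1/3 → (-308/3, -135)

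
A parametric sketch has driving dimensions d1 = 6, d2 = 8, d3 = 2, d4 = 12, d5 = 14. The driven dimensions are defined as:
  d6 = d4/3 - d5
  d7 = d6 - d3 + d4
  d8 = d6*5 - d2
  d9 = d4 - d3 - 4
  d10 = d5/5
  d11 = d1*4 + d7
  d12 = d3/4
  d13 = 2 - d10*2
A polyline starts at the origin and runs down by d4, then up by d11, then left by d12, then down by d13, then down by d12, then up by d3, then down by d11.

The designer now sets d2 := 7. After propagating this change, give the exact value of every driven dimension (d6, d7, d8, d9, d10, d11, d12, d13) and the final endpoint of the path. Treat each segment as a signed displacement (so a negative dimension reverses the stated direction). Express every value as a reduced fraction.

Apply edit: d2 := 7
  d6 = d4/3 - d5 = -10
  d7 = d6 - d3 + d4 = 0
  d8 = d6*5 - d2 = -57
  d9 = d4 - d3 - 4 = 6
  d10 = d5/5 = 14/5
  d11 = d1*4 + d7 = 24
  d12 = d3/4 = 1/2
  d13 = 2 - d10*2 = -18/5
Walk from origin (0, 0):
  seg 1: down by d4 = 12 → (0, -12)
  seg 2: up by d11 = 24 → (0, 12)
  seg 3: left by d12 = 1/2 → (-1/2, 12)
  seg 4: down by d13 = -18/5 → (-1/2, 78/5)
  seg 5: down by d12 = 1/2 → (-1/2, 151/10)
  seg 6: up by d3 = 2 → (-1/2, 171/10)
  seg 7: down by d11 = 24 → (-1/2, -69/10)

d6 = -10
d7 = 0
d8 = -57
d9 = 6
d10 = 14/5
d11 = 24
d12 = 1/2
d13 = -18/5
endpoint = (-1/2, -69/10)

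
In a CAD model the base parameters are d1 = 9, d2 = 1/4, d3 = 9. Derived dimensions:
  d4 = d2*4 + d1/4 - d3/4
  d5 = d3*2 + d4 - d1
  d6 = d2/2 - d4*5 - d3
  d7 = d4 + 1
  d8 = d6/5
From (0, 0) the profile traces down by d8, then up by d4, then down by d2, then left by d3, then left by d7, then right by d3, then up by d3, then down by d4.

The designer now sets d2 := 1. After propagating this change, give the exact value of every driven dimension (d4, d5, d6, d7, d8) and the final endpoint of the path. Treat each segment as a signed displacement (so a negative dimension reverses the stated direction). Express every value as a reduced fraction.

Apply edit: d2 := 1
  d4 = d2*4 + d1/4 - d3/4 = 4
  d5 = d3*2 + d4 - d1 = 13
  d6 = d2/2 - d4*5 - d3 = -57/2
  d7 = d4 + 1 = 5
  d8 = d6/5 = -57/10
Walk from origin (0, 0):
  seg 1: down by d8 = -57/10 → (0, 57/10)
  seg 2: up by d4 = 4 → (0, 97/10)
  seg 3: down by d2 = 1 → (0, 87/10)
  seg 4: left by d3 = 9 → (-9, 87/10)
  seg 5: left by d7 = 5 → (-14, 87/10)
  seg 6: right by d3 = 9 → (-5, 87/10)
  seg 7: up by d3 = 9 → (-5, 177/10)
  seg 8: down by d4 = 4 → (-5, 137/10)

d4 = 4
d5 = 13
d6 = -57/2
d7 = 5
d8 = -57/10
endpoint = (-5, 137/10)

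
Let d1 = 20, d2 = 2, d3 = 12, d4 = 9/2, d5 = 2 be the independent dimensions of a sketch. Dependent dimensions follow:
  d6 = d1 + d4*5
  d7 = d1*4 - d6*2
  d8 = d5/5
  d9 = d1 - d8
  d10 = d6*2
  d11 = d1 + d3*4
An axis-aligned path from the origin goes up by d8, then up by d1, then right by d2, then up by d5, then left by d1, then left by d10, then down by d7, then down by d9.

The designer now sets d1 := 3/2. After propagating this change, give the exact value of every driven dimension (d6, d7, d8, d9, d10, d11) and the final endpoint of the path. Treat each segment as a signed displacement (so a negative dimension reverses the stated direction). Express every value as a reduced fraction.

d6 = 24
d7 = -42
d8 = 2/5
d9 = 11/10
d10 = 48
d11 = 99/2
endpoint = (-95/2, 224/5)

Apply edit: d1 := 3/2
  d6 = d1 + d4*5 = 24
  d7 = d1*4 - d6*2 = -42
  d8 = d5/5 = 2/5
  d9 = d1 - d8 = 11/10
  d10 = d6*2 = 48
  d11 = d1 + d3*4 = 99/2
Walk from origin (0, 0):
  seg 1: up by d8 = 2/5 → (0, 2/5)
  seg 2: up by d1 = 3/2 → (0, 19/10)
  seg 3: right by d2 = 2 → (2, 19/10)
  seg 4: up by d5 = 2 → (2, 39/10)
  seg 5: left by d1 = 3/2 → (1/2, 39/10)
  seg 6: left by d10 = 48 → (-95/2, 39/10)
  seg 7: down by d7 = -42 → (-95/2, 459/10)
  seg 8: down by d9 = 11/10 → (-95/2, 224/5)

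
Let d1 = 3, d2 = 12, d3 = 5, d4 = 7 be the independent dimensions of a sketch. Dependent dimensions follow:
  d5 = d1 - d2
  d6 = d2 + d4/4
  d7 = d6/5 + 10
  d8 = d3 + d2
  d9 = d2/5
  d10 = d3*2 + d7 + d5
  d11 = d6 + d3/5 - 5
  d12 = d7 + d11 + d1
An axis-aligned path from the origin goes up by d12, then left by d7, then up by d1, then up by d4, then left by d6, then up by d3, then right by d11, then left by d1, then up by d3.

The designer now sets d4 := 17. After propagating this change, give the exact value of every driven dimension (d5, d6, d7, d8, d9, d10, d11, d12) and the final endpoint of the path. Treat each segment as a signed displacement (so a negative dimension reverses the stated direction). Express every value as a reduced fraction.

Apply edit: d4 := 17
  d5 = d1 - d2 = -9
  d6 = d2 + d4/4 = 65/4
  d7 = d6/5 + 10 = 53/4
  d8 = d3 + d2 = 17
  d9 = d2/5 = 12/5
  d10 = d3*2 + d7 + d5 = 57/4
  d11 = d6 + d3/5 - 5 = 49/4
  d12 = d7 + d11 + d1 = 57/2
Walk from origin (0, 0):
  seg 1: up by d12 = 57/2 → (0, 57/2)
  seg 2: left by d7 = 53/4 → (-53/4, 57/2)
  seg 3: up by d1 = 3 → (-53/4, 63/2)
  seg 4: up by d4 = 17 → (-53/4, 97/2)
  seg 5: left by d6 = 65/4 → (-59/2, 97/2)
  seg 6: up by d3 = 5 → (-59/2, 107/2)
  seg 7: right by d11 = 49/4 → (-69/4, 107/2)
  seg 8: left by d1 = 3 → (-81/4, 107/2)
  seg 9: up by d3 = 5 → (-81/4, 117/2)

d5 = -9
d6 = 65/4
d7 = 53/4
d8 = 17
d9 = 12/5
d10 = 57/4
d11 = 49/4
d12 = 57/2
endpoint = (-81/4, 117/2)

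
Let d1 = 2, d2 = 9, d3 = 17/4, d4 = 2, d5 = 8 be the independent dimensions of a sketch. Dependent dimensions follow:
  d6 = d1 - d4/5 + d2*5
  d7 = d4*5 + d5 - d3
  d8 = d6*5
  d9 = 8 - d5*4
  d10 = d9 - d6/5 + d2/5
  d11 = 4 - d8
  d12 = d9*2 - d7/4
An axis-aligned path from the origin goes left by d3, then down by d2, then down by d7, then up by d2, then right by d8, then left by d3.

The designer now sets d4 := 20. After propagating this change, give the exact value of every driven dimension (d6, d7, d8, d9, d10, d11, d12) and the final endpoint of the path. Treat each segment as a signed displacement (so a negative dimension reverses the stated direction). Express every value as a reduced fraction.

d6 = 43
d7 = 415/4
d8 = 215
d9 = -24
d10 = -154/5
d11 = -211
d12 = -1183/16
endpoint = (413/2, -415/4)

Apply edit: d4 := 20
  d6 = d1 - d4/5 + d2*5 = 43
  d7 = d4*5 + d5 - d3 = 415/4
  d8 = d6*5 = 215
  d9 = 8 - d5*4 = -24
  d10 = d9 - d6/5 + d2/5 = -154/5
  d11 = 4 - d8 = -211
  d12 = d9*2 - d7/4 = -1183/16
Walk from origin (0, 0):
  seg 1: left by d3 = 17/4 → (-17/4, 0)
  seg 2: down by d2 = 9 → (-17/4, -9)
  seg 3: down by d7 = 415/4 → (-17/4, -451/4)
  seg 4: up by d2 = 9 → (-17/4, -415/4)
  seg 5: right by d8 = 215 → (843/4, -415/4)
  seg 6: left by d3 = 17/4 → (413/2, -415/4)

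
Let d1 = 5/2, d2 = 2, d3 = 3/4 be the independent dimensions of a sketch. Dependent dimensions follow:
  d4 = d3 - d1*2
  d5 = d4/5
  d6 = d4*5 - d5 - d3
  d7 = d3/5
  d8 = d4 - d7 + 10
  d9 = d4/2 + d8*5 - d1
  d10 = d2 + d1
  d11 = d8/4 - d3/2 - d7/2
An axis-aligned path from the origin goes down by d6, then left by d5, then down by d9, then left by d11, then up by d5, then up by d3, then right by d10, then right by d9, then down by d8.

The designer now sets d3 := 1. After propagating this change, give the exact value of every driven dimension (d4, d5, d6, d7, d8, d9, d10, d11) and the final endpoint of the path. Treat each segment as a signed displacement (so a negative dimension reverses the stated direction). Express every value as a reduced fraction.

Apply edit: d3 := 1
  d4 = d3 - d1*2 = -4
  d5 = d4/5 = -4/5
  d6 = d4*5 - d5 - d3 = -101/5
  d7 = d3/5 = 1/5
  d8 = d4 - d7 + 10 = 29/5
  d9 = d4/2 + d8*5 - d1 = 49/2
  d10 = d2 + d1 = 9/2
  d11 = d8/4 - d3/2 - d7/2 = 17/20
Walk from origin (0, 0):
  seg 1: down by d6 = -101/5 → (0, 101/5)
  seg 2: left by d5 = -4/5 → (4/5, 101/5)
  seg 3: down by d9 = 49/2 → (4/5, -43/10)
  seg 4: left by d11 = 17/20 → (-1/20, -43/10)
  seg 5: up by d5 = -4/5 → (-1/20, -51/10)
  seg 6: up by d3 = 1 → (-1/20, -41/10)
  seg 7: right by d10 = 9/2 → (89/20, -41/10)
  seg 8: right by d9 = 49/2 → (579/20, -41/10)
  seg 9: down by d8 = 29/5 → (579/20, -99/10)

d4 = -4
d5 = -4/5
d6 = -101/5
d7 = 1/5
d8 = 29/5
d9 = 49/2
d10 = 9/2
d11 = 17/20
endpoint = (579/20, -99/10)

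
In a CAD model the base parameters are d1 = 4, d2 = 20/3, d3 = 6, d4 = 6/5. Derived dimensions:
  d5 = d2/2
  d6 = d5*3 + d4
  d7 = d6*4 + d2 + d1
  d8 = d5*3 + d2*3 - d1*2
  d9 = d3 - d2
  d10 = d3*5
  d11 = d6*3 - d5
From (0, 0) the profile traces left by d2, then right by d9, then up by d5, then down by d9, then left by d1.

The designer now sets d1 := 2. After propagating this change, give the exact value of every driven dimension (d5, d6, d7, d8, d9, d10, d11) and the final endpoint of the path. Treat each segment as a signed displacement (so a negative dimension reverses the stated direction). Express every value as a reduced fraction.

Apply edit: d1 := 2
  d5 = d2/2 = 10/3
  d6 = d5*3 + d4 = 56/5
  d7 = d6*4 + d2 + d1 = 802/15
  d8 = d5*3 + d2*3 - d1*2 = 26
  d9 = d3 - d2 = -2/3
  d10 = d3*5 = 30
  d11 = d6*3 - d5 = 454/15
Walk from origin (0, 0):
  seg 1: left by d2 = 20/3 → (-20/3, 0)
  seg 2: right by d9 = -2/3 → (-22/3, 0)
  seg 3: up by d5 = 10/3 → (-22/3, 10/3)
  seg 4: down by d9 = -2/3 → (-22/3, 4)
  seg 5: left by d1 = 2 → (-28/3, 4)

d5 = 10/3
d6 = 56/5
d7 = 802/15
d8 = 26
d9 = -2/3
d10 = 30
d11 = 454/15
endpoint = (-28/3, 4)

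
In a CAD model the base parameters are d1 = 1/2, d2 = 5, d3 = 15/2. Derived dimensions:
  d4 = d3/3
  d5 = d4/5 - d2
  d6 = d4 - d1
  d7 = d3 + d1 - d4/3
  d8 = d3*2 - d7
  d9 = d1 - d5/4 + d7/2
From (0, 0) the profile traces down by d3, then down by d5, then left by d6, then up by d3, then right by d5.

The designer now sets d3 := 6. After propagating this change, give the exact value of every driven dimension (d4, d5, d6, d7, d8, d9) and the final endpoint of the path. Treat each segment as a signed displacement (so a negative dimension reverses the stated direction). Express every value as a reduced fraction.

Apply edit: d3 := 6
  d4 = d3/3 = 2
  d5 = d4/5 - d2 = -23/5
  d6 = d4 - d1 = 3/2
  d7 = d3 + d1 - d4/3 = 35/6
  d8 = d3*2 - d7 = 37/6
  d9 = d1 - d5/4 + d7/2 = 137/30
Walk from origin (0, 0):
  seg 1: down by d3 = 6 → (0, -6)
  seg 2: down by d5 = -23/5 → (0, -7/5)
  seg 3: left by d6 = 3/2 → (-3/2, -7/5)
  seg 4: up by d3 = 6 → (-3/2, 23/5)
  seg 5: right by d5 = -23/5 → (-61/10, 23/5)

d4 = 2
d5 = -23/5
d6 = 3/2
d7 = 35/6
d8 = 37/6
d9 = 137/30
endpoint = (-61/10, 23/5)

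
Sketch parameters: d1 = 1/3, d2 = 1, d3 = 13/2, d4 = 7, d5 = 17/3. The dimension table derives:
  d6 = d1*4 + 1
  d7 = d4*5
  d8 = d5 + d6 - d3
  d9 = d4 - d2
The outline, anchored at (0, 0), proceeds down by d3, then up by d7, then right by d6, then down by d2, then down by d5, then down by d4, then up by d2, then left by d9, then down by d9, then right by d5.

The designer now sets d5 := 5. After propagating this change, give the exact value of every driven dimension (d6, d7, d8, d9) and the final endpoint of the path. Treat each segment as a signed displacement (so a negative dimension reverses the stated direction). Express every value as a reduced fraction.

Apply edit: d5 := 5
  d6 = d1*4 + 1 = 7/3
  d7 = d4*5 = 35
  d8 = d5 + d6 - d3 = 5/6
  d9 = d4 - d2 = 6
Walk from origin (0, 0):
  seg 1: down by d3 = 13/2 → (0, -13/2)
  seg 2: up by d7 = 35 → (0, 57/2)
  seg 3: right by d6 = 7/3 → (7/3, 57/2)
  seg 4: down by d2 = 1 → (7/3, 55/2)
  seg 5: down by d5 = 5 → (7/3, 45/2)
  seg 6: down by d4 = 7 → (7/3, 31/2)
  seg 7: up by d2 = 1 → (7/3, 33/2)
  seg 8: left by d9 = 6 → (-11/3, 33/2)
  seg 9: down by d9 = 6 → (-11/3, 21/2)
  seg 10: right by d5 = 5 → (4/3, 21/2)

d6 = 7/3
d7 = 35
d8 = 5/6
d9 = 6
endpoint = (4/3, 21/2)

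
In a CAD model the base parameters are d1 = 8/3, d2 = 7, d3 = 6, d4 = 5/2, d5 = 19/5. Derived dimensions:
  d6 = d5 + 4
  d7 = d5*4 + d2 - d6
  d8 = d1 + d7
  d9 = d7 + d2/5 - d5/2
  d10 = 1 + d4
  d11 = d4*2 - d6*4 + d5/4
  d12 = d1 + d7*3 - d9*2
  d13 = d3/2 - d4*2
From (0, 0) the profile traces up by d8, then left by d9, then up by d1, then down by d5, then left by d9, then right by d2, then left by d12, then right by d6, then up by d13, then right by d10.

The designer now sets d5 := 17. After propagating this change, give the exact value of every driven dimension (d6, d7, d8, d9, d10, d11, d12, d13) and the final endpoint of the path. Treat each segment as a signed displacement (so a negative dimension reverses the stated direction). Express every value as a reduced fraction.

d6 = 21
d7 = 54
d8 = 170/3
d9 = 469/10
d10 = 7/2
d11 = -299/4
d12 = 1063/15
d13 = -2
endpoint = (-799/6, 121/3)

Apply edit: d5 := 17
  d6 = d5 + 4 = 21
  d7 = d5*4 + d2 - d6 = 54
  d8 = d1 + d7 = 170/3
  d9 = d7 + d2/5 - d5/2 = 469/10
  d10 = 1 + d4 = 7/2
  d11 = d4*2 - d6*4 + d5/4 = -299/4
  d12 = d1 + d7*3 - d9*2 = 1063/15
  d13 = d3/2 - d4*2 = -2
Walk from origin (0, 0):
  seg 1: up by d8 = 170/3 → (0, 170/3)
  seg 2: left by d9 = 469/10 → (-469/10, 170/3)
  seg 3: up by d1 = 8/3 → (-469/10, 178/3)
  seg 4: down by d5 = 17 → (-469/10, 127/3)
  seg 5: left by d9 = 469/10 → (-469/5, 127/3)
  seg 6: right by d2 = 7 → (-434/5, 127/3)
  seg 7: left by d12 = 1063/15 → (-473/3, 127/3)
  seg 8: right by d6 = 21 → (-410/3, 127/3)
  seg 9: up by d13 = -2 → (-410/3, 121/3)
  seg 10: right by d10 = 7/2 → (-799/6, 121/3)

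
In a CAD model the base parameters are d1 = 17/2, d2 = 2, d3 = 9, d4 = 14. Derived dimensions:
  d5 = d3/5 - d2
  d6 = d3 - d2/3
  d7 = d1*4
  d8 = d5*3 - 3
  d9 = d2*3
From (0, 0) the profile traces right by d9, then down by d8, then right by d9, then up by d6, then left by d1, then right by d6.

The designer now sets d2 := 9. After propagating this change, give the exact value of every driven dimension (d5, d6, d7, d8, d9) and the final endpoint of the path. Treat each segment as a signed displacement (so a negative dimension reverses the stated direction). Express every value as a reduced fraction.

Apply edit: d2 := 9
  d5 = d3/5 - d2 = -36/5
  d6 = d3 - d2/3 = 6
  d7 = d1*4 = 34
  d8 = d5*3 - 3 = -123/5
  d9 = d2*3 = 27
Walk from origin (0, 0):
  seg 1: right by d9 = 27 → (27, 0)
  seg 2: down by d8 = -123/5 → (27, 123/5)
  seg 3: right by d9 = 27 → (54, 123/5)
  seg 4: up by d6 = 6 → (54, 153/5)
  seg 5: left by d1 = 17/2 → (91/2, 153/5)
  seg 6: right by d6 = 6 → (103/2, 153/5)

d5 = -36/5
d6 = 6
d7 = 34
d8 = -123/5
d9 = 27
endpoint = (103/2, 153/5)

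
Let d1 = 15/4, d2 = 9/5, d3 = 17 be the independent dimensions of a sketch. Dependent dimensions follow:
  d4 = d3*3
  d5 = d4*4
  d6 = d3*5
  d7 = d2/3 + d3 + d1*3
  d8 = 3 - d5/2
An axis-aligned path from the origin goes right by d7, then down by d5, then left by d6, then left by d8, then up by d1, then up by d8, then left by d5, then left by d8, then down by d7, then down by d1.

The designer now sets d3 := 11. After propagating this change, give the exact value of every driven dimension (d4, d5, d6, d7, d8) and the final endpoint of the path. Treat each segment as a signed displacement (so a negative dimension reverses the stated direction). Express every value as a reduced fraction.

Apply edit: d3 := 11
  d4 = d3*3 = 33
  d5 = d4*4 = 132
  d6 = d3*5 = 55
  d7 = d2/3 + d3 + d1*3 = 457/20
  d8 = 3 - d5/2 = -63
Walk from origin (0, 0):
  seg 1: right by d7 = 457/20 → (457/20, 0)
  seg 2: down by d5 = 132 → (457/20, -132)
  seg 3: left by d6 = 55 → (-643/20, -132)
  seg 4: left by d8 = -63 → (617/20, -132)
  seg 5: up by d1 = 15/4 → (617/20, -513/4)
  seg 6: up by d8 = -63 → (617/20, -765/4)
  seg 7: left by d5 = 132 → (-2023/20, -765/4)
  seg 8: left by d8 = -63 → (-763/20, -765/4)
  seg 9: down by d7 = 457/20 → (-763/20, -2141/10)
  seg 10: down by d1 = 15/4 → (-763/20, -4357/20)

d4 = 33
d5 = 132
d6 = 55
d7 = 457/20
d8 = -63
endpoint = (-763/20, -4357/20)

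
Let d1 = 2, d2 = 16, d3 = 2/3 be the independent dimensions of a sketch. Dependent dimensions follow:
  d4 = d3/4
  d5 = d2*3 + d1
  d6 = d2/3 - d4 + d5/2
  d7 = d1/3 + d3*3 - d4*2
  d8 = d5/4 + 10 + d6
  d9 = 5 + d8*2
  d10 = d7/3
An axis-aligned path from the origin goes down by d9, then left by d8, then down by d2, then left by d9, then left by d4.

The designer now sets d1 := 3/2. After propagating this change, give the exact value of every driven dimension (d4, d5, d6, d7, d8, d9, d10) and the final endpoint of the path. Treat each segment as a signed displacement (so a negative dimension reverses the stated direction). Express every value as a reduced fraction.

Apply edit: d1 := 3/2
  d4 = d3/4 = 1/6
  d5 = d2*3 + d1 = 99/2
  d6 = d2/3 - d4 + d5/2 = 359/12
  d7 = d1/3 + d3*3 - d4*2 = 13/6
  d8 = d5/4 + 10 + d6 = 1255/24
  d9 = 5 + d8*2 = 1315/12
  d10 = d7/3 = 13/18
Walk from origin (0, 0):
  seg 1: down by d9 = 1315/12 → (0, -1315/12)
  seg 2: left by d8 = 1255/24 → (-1255/24, -1315/12)
  seg 3: down by d2 = 16 → (-1255/24, -1507/12)
  seg 4: left by d9 = 1315/12 → (-1295/8, -1507/12)
  seg 5: left by d4 = 1/6 → (-3889/24, -1507/12)

d4 = 1/6
d5 = 99/2
d6 = 359/12
d7 = 13/6
d8 = 1255/24
d9 = 1315/12
d10 = 13/18
endpoint = (-3889/24, -1507/12)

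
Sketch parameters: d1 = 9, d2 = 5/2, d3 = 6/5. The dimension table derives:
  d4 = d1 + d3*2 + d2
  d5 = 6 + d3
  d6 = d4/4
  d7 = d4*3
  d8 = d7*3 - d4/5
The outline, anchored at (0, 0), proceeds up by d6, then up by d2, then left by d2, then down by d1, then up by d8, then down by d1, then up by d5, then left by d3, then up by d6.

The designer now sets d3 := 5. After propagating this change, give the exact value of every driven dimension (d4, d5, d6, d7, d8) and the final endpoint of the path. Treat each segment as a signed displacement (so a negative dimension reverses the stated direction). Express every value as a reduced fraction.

d4 = 43/2
d5 = 11
d6 = 43/8
d7 = 129/2
d8 = 946/5
endpoint = (-15/2, 3909/20)

Apply edit: d3 := 5
  d4 = d1 + d3*2 + d2 = 43/2
  d5 = 6 + d3 = 11
  d6 = d4/4 = 43/8
  d7 = d4*3 = 129/2
  d8 = d7*3 - d4/5 = 946/5
Walk from origin (0, 0):
  seg 1: up by d6 = 43/8 → (0, 43/8)
  seg 2: up by d2 = 5/2 → (0, 63/8)
  seg 3: left by d2 = 5/2 → (-5/2, 63/8)
  seg 4: down by d1 = 9 → (-5/2, -9/8)
  seg 5: up by d8 = 946/5 → (-5/2, 7523/40)
  seg 6: down by d1 = 9 → (-5/2, 7163/40)
  seg 7: up by d5 = 11 → (-5/2, 7603/40)
  seg 8: left by d3 = 5 → (-15/2, 7603/40)
  seg 9: up by d6 = 43/8 → (-15/2, 3909/20)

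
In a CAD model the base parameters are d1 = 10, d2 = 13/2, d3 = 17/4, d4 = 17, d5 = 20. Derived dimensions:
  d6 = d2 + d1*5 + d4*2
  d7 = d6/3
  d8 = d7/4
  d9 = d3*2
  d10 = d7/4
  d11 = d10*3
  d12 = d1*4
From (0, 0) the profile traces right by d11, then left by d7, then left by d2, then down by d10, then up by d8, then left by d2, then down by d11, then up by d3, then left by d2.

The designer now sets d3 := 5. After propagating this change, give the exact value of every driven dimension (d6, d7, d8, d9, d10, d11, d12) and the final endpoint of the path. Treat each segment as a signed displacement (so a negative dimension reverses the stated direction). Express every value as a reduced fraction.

Apply edit: d3 := 5
  d6 = d2 + d1*5 + d4*2 = 181/2
  d7 = d6/3 = 181/6
  d8 = d7/4 = 181/24
  d9 = d3*2 = 10
  d10 = d7/4 = 181/24
  d11 = d10*3 = 181/8
  d12 = d1*4 = 40
Walk from origin (0, 0):
  seg 1: right by d11 = 181/8 → (181/8, 0)
  seg 2: left by d7 = 181/6 → (-181/24, 0)
  seg 3: left by d2 = 13/2 → (-337/24, 0)
  seg 4: down by d10 = 181/24 → (-337/24, -181/24)
  seg 5: up by d8 = 181/24 → (-337/24, 0)
  seg 6: left by d2 = 13/2 → (-493/24, 0)
  seg 7: down by d11 = 181/8 → (-493/24, -181/8)
  seg 8: up by d3 = 5 → (-493/24, -141/8)
  seg 9: left by d2 = 13/2 → (-649/24, -141/8)

d6 = 181/2
d7 = 181/6
d8 = 181/24
d9 = 10
d10 = 181/24
d11 = 181/8
d12 = 40
endpoint = (-649/24, -141/8)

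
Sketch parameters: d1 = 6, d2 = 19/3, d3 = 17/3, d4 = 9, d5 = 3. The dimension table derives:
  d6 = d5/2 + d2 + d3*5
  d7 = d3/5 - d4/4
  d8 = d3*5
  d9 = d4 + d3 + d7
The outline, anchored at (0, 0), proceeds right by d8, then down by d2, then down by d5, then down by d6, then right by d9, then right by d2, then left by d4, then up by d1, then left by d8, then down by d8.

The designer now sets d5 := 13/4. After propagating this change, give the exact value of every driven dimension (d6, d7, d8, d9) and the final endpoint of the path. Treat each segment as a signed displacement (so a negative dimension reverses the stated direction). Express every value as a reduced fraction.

d6 = 871/24
d7 = -67/60
d8 = 85/3
d9 = 271/20
endpoint = (653/60, -1637/24)

Apply edit: d5 := 13/4
  d6 = d5/2 + d2 + d3*5 = 871/24
  d7 = d3/5 - d4/4 = -67/60
  d8 = d3*5 = 85/3
  d9 = d4 + d3 + d7 = 271/20
Walk from origin (0, 0):
  seg 1: right by d8 = 85/3 → (85/3, 0)
  seg 2: down by d2 = 19/3 → (85/3, -19/3)
  seg 3: down by d5 = 13/4 → (85/3, -115/12)
  seg 4: down by d6 = 871/24 → (85/3, -367/8)
  seg 5: right by d9 = 271/20 → (2513/60, -367/8)
  seg 6: right by d2 = 19/3 → (2893/60, -367/8)
  seg 7: left by d4 = 9 → (2353/60, -367/8)
  seg 8: up by d1 = 6 → (2353/60, -319/8)
  seg 9: left by d8 = 85/3 → (653/60, -319/8)
  seg 10: down by d8 = 85/3 → (653/60, -1637/24)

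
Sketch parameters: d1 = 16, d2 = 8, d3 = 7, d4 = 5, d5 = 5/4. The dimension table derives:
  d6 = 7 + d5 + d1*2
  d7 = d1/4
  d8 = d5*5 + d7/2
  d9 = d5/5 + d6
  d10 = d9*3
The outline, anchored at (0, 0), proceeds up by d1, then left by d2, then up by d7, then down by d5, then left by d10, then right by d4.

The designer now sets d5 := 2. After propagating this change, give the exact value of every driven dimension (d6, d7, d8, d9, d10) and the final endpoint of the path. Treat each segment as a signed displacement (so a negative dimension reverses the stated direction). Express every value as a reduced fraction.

Apply edit: d5 := 2
  d6 = 7 + d5 + d1*2 = 41
  d7 = d1/4 = 4
  d8 = d5*5 + d7/2 = 12
  d9 = d5/5 + d6 = 207/5
  d10 = d9*3 = 621/5
Walk from origin (0, 0):
  seg 1: up by d1 = 16 → (0, 16)
  seg 2: left by d2 = 8 → (-8, 16)
  seg 3: up by d7 = 4 → (-8, 20)
  seg 4: down by d5 = 2 → (-8, 18)
  seg 5: left by d10 = 621/5 → (-661/5, 18)
  seg 6: right by d4 = 5 → (-636/5, 18)

d6 = 41
d7 = 4
d8 = 12
d9 = 207/5
d10 = 621/5
endpoint = (-636/5, 18)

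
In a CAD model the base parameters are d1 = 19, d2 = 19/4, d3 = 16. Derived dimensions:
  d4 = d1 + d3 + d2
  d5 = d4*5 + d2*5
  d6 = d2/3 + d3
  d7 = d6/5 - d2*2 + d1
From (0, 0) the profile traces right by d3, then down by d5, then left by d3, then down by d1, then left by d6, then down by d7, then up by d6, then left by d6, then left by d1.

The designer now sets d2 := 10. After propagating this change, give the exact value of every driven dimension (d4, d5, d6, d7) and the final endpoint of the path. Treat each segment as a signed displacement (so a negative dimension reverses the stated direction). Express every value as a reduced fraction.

Apply edit: d2 := 10
  d4 = d1 + d3 + d2 = 45
  d5 = d4*5 + d2*5 = 275
  d6 = d2/3 + d3 = 58/3
  d7 = d6/5 - d2*2 + d1 = 43/15
Walk from origin (0, 0):
  seg 1: right by d3 = 16 → (16, 0)
  seg 2: down by d5 = 275 → (16, -275)
  seg 3: left by d3 = 16 → (0, -275)
  seg 4: down by d1 = 19 → (0, -294)
  seg 5: left by d6 = 58/3 → (-58/3, -294)
  seg 6: down by d7 = 43/15 → (-58/3, -4453/15)
  seg 7: up by d6 = 58/3 → (-58/3, -4163/15)
  seg 8: left by d6 = 58/3 → (-116/3, -4163/15)
  seg 9: left by d1 = 19 → (-173/3, -4163/15)

d4 = 45
d5 = 275
d6 = 58/3
d7 = 43/15
endpoint = (-173/3, -4163/15)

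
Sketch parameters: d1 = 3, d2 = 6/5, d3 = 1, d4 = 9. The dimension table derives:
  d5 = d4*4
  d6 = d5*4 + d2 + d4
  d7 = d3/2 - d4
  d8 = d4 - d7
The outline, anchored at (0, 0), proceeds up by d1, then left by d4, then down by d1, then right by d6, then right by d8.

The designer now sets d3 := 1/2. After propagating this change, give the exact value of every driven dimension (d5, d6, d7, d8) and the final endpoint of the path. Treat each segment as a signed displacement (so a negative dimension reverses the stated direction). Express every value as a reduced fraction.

Apply edit: d3 := 1/2
  d5 = d4*4 = 36
  d6 = d5*4 + d2 + d4 = 771/5
  d7 = d3/2 - d4 = -35/4
  d8 = d4 - d7 = 71/4
Walk from origin (0, 0):
  seg 1: up by d1 = 3 → (0, 3)
  seg 2: left by d4 = 9 → (-9, 3)
  seg 3: down by d1 = 3 → (-9, 0)
  seg 4: right by d6 = 771/5 → (726/5, 0)
  seg 5: right by d8 = 71/4 → (3259/20, 0)

d5 = 36
d6 = 771/5
d7 = -35/4
d8 = 71/4
endpoint = (3259/20, 0)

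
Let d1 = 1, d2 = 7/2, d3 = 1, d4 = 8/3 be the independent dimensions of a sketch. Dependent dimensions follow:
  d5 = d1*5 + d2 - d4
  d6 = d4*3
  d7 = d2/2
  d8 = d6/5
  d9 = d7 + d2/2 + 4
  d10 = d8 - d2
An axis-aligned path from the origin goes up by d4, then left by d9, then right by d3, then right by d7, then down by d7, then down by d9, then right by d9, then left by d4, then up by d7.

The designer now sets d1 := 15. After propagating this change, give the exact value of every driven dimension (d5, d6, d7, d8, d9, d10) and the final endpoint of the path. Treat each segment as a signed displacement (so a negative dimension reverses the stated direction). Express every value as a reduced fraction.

Apply edit: d1 := 15
  d5 = d1*5 + d2 - d4 = 455/6
  d6 = d4*3 = 8
  d7 = d2/2 = 7/4
  d8 = d6/5 = 8/5
  d9 = d7 + d2/2 + 4 = 15/2
  d10 = d8 - d2 = -19/10
Walk from origin (0, 0):
  seg 1: up by d4 = 8/3 → (0, 8/3)
  seg 2: left by d9 = 15/2 → (-15/2, 8/3)
  seg 3: right by d3 = 1 → (-13/2, 8/3)
  seg 4: right by d7 = 7/4 → (-19/4, 8/3)
  seg 5: down by d7 = 7/4 → (-19/4, 11/12)
  seg 6: down by d9 = 15/2 → (-19/4, -79/12)
  seg 7: right by d9 = 15/2 → (11/4, -79/12)
  seg 8: left by d4 = 8/3 → (1/12, -79/12)
  seg 9: up by d7 = 7/4 → (1/12, -29/6)

d5 = 455/6
d6 = 8
d7 = 7/4
d8 = 8/5
d9 = 15/2
d10 = -19/10
endpoint = (1/12, -29/6)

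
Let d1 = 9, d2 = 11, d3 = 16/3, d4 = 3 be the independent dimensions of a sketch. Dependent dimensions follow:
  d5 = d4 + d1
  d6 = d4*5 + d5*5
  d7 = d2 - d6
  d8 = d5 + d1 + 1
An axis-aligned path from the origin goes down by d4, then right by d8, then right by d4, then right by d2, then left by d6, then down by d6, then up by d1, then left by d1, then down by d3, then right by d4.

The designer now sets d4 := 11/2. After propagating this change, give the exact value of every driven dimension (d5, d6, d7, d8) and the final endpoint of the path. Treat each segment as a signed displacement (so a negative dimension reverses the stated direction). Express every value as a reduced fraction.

d5 = 29/2
d6 = 100
d7 = -89
d8 = 49/2
endpoint = (-125/2, -611/6)

Apply edit: d4 := 11/2
  d5 = d4 + d1 = 29/2
  d6 = d4*5 + d5*5 = 100
  d7 = d2 - d6 = -89
  d8 = d5 + d1 + 1 = 49/2
Walk from origin (0, 0):
  seg 1: down by d4 = 11/2 → (0, -11/2)
  seg 2: right by d8 = 49/2 → (49/2, -11/2)
  seg 3: right by d4 = 11/2 → (30, -11/2)
  seg 4: right by d2 = 11 → (41, -11/2)
  seg 5: left by d6 = 100 → (-59, -11/2)
  seg 6: down by d6 = 100 → (-59, -211/2)
  seg 7: up by d1 = 9 → (-59, -193/2)
  seg 8: left by d1 = 9 → (-68, -193/2)
  seg 9: down by d3 = 16/3 → (-68, -611/6)
  seg 10: right by d4 = 11/2 → (-125/2, -611/6)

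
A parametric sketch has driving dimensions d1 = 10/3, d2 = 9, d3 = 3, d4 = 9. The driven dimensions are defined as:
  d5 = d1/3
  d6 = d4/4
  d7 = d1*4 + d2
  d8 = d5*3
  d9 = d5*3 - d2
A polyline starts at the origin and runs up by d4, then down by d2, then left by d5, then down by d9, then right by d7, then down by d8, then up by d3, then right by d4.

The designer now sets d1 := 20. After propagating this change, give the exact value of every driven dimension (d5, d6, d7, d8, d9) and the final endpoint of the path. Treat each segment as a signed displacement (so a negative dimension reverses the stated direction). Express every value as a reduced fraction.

d5 = 20/3
d6 = 9/4
d7 = 89
d8 = 20
d9 = 11
endpoint = (274/3, -28)

Apply edit: d1 := 20
  d5 = d1/3 = 20/3
  d6 = d4/4 = 9/4
  d7 = d1*4 + d2 = 89
  d8 = d5*3 = 20
  d9 = d5*3 - d2 = 11
Walk from origin (0, 0):
  seg 1: up by d4 = 9 → (0, 9)
  seg 2: down by d2 = 9 → (0, 0)
  seg 3: left by d5 = 20/3 → (-20/3, 0)
  seg 4: down by d9 = 11 → (-20/3, -11)
  seg 5: right by d7 = 89 → (247/3, -11)
  seg 6: down by d8 = 20 → (247/3, -31)
  seg 7: up by d3 = 3 → (247/3, -28)
  seg 8: right by d4 = 9 → (274/3, -28)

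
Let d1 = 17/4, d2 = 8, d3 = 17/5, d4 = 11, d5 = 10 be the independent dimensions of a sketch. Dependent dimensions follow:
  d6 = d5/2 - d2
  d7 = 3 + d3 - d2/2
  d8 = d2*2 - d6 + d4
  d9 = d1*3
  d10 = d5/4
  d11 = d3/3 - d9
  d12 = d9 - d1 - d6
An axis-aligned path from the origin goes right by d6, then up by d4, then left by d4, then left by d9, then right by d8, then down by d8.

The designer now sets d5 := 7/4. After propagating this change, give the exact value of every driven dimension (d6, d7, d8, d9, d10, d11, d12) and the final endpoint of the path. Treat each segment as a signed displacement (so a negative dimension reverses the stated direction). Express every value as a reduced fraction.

Apply edit: d5 := 7/4
  d6 = d5/2 - d2 = -57/8
  d7 = 3 + d3 - d2/2 = 12/5
  d8 = d2*2 - d6 + d4 = 273/8
  d9 = d1*3 = 51/4
  d10 = d5/4 = 7/16
  d11 = d3/3 - d9 = -697/60
  d12 = d9 - d1 - d6 = 125/8
Walk from origin (0, 0):
  seg 1: right by d6 = -57/8 → (-57/8, 0)
  seg 2: up by d4 = 11 → (-57/8, 11)
  seg 3: left by d4 = 11 → (-145/8, 11)
  seg 4: left by d9 = 51/4 → (-247/8, 11)
  seg 5: right by d8 = 273/8 → (13/4, 11)
  seg 6: down by d8 = 273/8 → (13/4, -185/8)

d6 = -57/8
d7 = 12/5
d8 = 273/8
d9 = 51/4
d10 = 7/16
d11 = -697/60
d12 = 125/8
endpoint = (13/4, -185/8)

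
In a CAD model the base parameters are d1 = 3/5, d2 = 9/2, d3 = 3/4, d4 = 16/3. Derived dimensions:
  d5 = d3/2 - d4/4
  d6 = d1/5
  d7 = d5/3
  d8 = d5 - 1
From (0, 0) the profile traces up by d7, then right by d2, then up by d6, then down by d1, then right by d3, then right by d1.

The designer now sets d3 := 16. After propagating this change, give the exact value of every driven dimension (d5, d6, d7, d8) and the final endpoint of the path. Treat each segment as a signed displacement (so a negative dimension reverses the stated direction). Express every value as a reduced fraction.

d5 = 20/3
d6 = 3/25
d7 = 20/9
d8 = 17/3
endpoint = (211/10, 392/225)

Apply edit: d3 := 16
  d5 = d3/2 - d4/4 = 20/3
  d6 = d1/5 = 3/25
  d7 = d5/3 = 20/9
  d8 = d5 - 1 = 17/3
Walk from origin (0, 0):
  seg 1: up by d7 = 20/9 → (0, 20/9)
  seg 2: right by d2 = 9/2 → (9/2, 20/9)
  seg 3: up by d6 = 3/25 → (9/2, 527/225)
  seg 4: down by d1 = 3/5 → (9/2, 392/225)
  seg 5: right by d3 = 16 → (41/2, 392/225)
  seg 6: right by d1 = 3/5 → (211/10, 392/225)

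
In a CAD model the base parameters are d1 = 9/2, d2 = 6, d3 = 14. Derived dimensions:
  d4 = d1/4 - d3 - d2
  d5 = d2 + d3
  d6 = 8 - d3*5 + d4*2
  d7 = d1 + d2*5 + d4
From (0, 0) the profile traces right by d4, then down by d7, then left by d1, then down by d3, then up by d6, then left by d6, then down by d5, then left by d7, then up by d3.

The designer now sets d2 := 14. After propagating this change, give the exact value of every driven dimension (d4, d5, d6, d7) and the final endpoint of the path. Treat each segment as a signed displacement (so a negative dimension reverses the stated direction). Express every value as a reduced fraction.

Apply edit: d2 := 14
  d4 = d1/4 - d3 - d2 = -215/8
  d5 = d2 + d3 = 28
  d6 = 8 - d3*5 + d4*2 = -463/4
  d7 = d1 + d2*5 + d4 = 381/8
Walk from origin (0, 0):
  seg 1: right by d4 = -215/8 → (-215/8, 0)
  seg 2: down by d7 = 381/8 → (-215/8, -381/8)
  seg 3: left by d1 = 9/2 → (-251/8, -381/8)
  seg 4: down by d3 = 14 → (-251/8, -493/8)
  seg 5: up by d6 = -463/4 → (-251/8, -1419/8)
  seg 6: left by d6 = -463/4 → (675/8, -1419/8)
  seg 7: down by d5 = 28 → (675/8, -1643/8)
  seg 8: left by d7 = 381/8 → (147/4, -1643/8)
  seg 9: up by d3 = 14 → (147/4, -1531/8)

d4 = -215/8
d5 = 28
d6 = -463/4
d7 = 381/8
endpoint = (147/4, -1531/8)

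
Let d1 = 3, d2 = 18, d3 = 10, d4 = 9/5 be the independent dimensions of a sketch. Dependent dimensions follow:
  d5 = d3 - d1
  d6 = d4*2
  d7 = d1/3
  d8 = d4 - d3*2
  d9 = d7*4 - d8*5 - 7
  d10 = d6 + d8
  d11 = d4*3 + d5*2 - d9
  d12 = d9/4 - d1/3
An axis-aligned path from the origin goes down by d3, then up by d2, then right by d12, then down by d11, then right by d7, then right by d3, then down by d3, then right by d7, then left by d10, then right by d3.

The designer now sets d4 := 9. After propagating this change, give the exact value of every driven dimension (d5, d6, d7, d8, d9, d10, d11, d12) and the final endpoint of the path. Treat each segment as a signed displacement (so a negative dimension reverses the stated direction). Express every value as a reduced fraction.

Apply edit: d4 := 9
  d5 = d3 - d1 = 7
  d6 = d4*2 = 18
  d7 = d1/3 = 1
  d8 = d4 - d3*2 = -11
  d9 = d7*4 - d8*5 - 7 = 52
  d10 = d6 + d8 = 7
  d11 = d4*3 + d5*2 - d9 = -11
  d12 = d9/4 - d1/3 = 12
Walk from origin (0, 0):
  seg 1: down by d3 = 10 → (0, -10)
  seg 2: up by d2 = 18 → (0, 8)
  seg 3: right by d12 = 12 → (12, 8)
  seg 4: down by d11 = -11 → (12, 19)
  seg 5: right by d7 = 1 → (13, 19)
  seg 6: right by d3 = 10 → (23, 19)
  seg 7: down by d3 = 10 → (23, 9)
  seg 8: right by d7 = 1 → (24, 9)
  seg 9: left by d10 = 7 → (17, 9)
  seg 10: right by d3 = 10 → (27, 9)

d5 = 7
d6 = 18
d7 = 1
d8 = -11
d9 = 52
d10 = 7
d11 = -11
d12 = 12
endpoint = (27, 9)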